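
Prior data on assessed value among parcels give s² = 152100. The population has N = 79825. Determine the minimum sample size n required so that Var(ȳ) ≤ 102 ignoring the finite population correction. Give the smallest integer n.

1492

Without fpc, n₀ = s²/D = 152100/102 = 1491.1765.
Rounding up, n = 1492.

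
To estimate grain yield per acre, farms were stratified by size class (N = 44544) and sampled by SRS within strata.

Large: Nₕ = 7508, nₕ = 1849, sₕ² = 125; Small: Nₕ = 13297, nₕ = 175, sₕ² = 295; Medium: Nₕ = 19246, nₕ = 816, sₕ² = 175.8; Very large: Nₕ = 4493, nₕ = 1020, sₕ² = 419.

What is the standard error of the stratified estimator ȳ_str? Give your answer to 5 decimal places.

Var(ȳ_str) = Σₕ Wₕ²(1 − fₕ)sₕ²/nₕ with Wₕ = Nₕ/N, N = 44544.
Large: Wₕ = 0.16855244; term = 0.16855244²·(1 − 0.24627064)·125/1849 = 0.0014476335.
Small: Wₕ = 0.29851383; term = 0.29851383²·(1 − 0.01316086)·295/175 = 0.1482379.
Medium: Wₕ = 0.43206717; term = 0.43206717²·(1 − 0.04239842)·175.8/816 = 0.038513776.
Very large: Wₕ = 0.10086656; term = 0.10086656²·(1 − 0.22701981)·419/1020 = 0.0032305512.
Sum = 0.19142986.
SE = √(0.19142986) = 0.43753.

0.43753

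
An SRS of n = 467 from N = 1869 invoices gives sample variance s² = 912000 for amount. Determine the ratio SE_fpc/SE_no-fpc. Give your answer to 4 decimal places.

0.8661

f = n/N = 467/1869 = 0.24986624.
SE_no-fpc = √(s²/n) = 44.191524; SE_fpc = √((1−f)s²/n) = 38.274395.
Ratio = √(1−f) = 0.86610263.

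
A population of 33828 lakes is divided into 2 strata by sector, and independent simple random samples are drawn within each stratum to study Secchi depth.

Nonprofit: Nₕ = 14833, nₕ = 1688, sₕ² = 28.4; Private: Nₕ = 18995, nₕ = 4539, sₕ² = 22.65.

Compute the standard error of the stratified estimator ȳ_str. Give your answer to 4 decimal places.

0.0638

Var(ȳ_str) = Σₕ Wₕ²(1 − fₕ)sₕ²/nₕ with Wₕ = Nₕ/N, N = 33828.
Nonprofit: Wₕ = 0.43848291; term = 0.43848291²·(1 − 0.11380031)·28.4/1688 = 0.0028667039.
Private: Wₕ = 0.56151709; term = 0.56151709²·(1 − 0.23895762)·22.65/4539 = 0.0011974098.
Sum = 0.0040641137.
SE = √(0.0040641137) = 0.0638.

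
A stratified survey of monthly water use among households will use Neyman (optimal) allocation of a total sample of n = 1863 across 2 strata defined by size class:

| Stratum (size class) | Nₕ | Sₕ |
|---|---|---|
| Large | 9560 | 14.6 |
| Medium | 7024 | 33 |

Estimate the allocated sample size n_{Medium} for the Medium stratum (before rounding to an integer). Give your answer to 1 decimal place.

Neyman allocation: nₕ = n·NₕSₕ / Σⱼ NⱼSⱼ.
Σ NⱼSⱼ = 9560·14.6 + 7024·33 = 371368.
n_{Medium} = 1863·7024·33 / 371368 = 1162.8.

1162.8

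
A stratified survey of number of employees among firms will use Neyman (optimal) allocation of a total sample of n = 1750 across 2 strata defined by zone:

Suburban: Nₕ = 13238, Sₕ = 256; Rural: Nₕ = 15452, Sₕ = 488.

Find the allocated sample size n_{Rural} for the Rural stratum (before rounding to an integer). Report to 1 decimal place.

1207.4

Neyman allocation: nₕ = n·NₕSₕ / Σⱼ NⱼSⱼ.
Σ NⱼSⱼ = 13238·256 + 15452·488 = 1.0929504 × 10^7.
n_{Rural} = 1750·15452·488 / (1.0929504 × 10^7) = 1207.4.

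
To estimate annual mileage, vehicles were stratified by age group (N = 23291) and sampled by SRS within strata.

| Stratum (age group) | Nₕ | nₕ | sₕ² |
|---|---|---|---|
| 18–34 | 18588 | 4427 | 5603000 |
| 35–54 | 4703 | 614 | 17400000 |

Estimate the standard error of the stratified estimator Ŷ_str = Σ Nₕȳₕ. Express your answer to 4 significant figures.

937100

Var(Ŷ_str) = Σₕ Nₕ²(1 − fₕ)sₕ²/nₕ.
18–34: 18588²·(1 − 4427/18588)·5603000/4427 = 3.3314837 × 10^11.
35–54: 4703²·(1 − 614/4703)·17400000/614 = 5.4497047 × 10^11.
Sum = 8.7811884 × 10^11.
SE = √(8.7811884 × 10^11) = 937100.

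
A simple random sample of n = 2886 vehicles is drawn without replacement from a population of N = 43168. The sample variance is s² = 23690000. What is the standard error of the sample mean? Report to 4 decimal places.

87.5203

Under SRS without replacement, Var(ȳ) = (1 − f)·s²/n with f = n/N = 2886/43168 = 0.06685508.
Var(ȳ) = (1 − 0.06685508)·23690000/2886 = 0.93314492·8208.5932 = 7659.8071.
SE(ȳ) = √(7659.8071) = 87.5203.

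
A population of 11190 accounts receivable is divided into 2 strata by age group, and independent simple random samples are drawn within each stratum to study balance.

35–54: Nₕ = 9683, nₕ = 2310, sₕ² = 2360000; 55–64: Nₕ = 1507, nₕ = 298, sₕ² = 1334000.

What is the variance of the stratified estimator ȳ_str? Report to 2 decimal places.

647.63

Var(ȳ_str) = Σₕ Wₕ²(1 − fₕ)sₕ²/nₕ with Wₕ = Nₕ/N, N = 11190.
35–54: Wₕ = 0.86532618; term = 0.86532618²·(1 − 0.23856243)·2360000/2310 = 582.49743.
55–64: Wₕ = 0.13467382; term = 0.13467382²·(1 − 0.19774386)·1334000/298 = 65.135679.
Sum = 647.63311.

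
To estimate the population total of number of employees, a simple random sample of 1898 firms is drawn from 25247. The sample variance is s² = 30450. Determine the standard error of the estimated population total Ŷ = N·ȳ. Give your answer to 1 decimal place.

Var(Ŷ) = N²·Var(ȳ) = N²·(1 − n/N)·s²/n.
f = 1898/25247 = 0.07517725; Var(ȳ) = 0.92482275·30450/1898 = 14.837119.
Var(Ŷ) = 25247² · 14.837119 = 9.457343 × 10^9.
SE(Ŷ) = √(9.457343 × 10^9) = 97248.9.

97248.9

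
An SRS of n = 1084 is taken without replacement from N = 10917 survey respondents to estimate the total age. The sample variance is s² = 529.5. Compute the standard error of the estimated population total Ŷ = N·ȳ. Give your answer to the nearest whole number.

Var(Ŷ) = N²·Var(ȳ) = N²·(1 − n/N)·s²/n.
f = 1084/10917 = 0.09929468; Var(ȳ) = 0.90070532·529.5/1084 = 0.4399663.
Var(Ŷ) = 10917² · 0.4399663 = 5.2435575 × 10^7.
SE(Ŷ) = √(5.2435575 × 10^7) = 7241.

7241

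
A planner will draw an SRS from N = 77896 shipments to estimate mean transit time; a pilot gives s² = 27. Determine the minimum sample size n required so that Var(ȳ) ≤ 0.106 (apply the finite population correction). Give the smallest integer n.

254

Without fpc, n₀ = s²/D = 27/0.106 = 254.7170.
With fpc, (1 − n/N)·s²/n ≤ D requires n ≥ n₀/(1 + n₀/N) = 254.7170/(1 + 254.7170/77896) = 253.8868.
Rounding up, n = 254.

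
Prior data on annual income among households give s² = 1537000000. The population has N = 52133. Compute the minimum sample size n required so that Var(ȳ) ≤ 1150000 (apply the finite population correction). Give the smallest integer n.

Without fpc, n₀ = s²/D = 1537000000/1150000 = 1336.5217.
With fpc, (1 − n/N)·s²/n ≤ D requires n ≥ n₀/(1 + n₀/N) = 1336.5217/(1 + 1336.5217/52133) = 1303.1141.
Rounding up, n = 1304.

1304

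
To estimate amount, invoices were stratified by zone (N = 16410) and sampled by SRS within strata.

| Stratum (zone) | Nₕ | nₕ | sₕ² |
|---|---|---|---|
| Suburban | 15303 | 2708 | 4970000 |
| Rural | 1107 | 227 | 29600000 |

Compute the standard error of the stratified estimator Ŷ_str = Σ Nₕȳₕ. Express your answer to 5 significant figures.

693370

Var(Ŷ_str) = Σₕ Nₕ²(1 − fₕ)sₕ²/nₕ.
Suburban: 15303²·(1 − 2708/15303)·4970000/2708 = 3.5373862 × 10^11.
Rural: 1107²·(1 − 227/1107)·29600000/227 = 1.2702703 × 10^11.
Sum = 4.8076565 × 10^11.
SE = √(4.8076565 × 10^11) = 693370.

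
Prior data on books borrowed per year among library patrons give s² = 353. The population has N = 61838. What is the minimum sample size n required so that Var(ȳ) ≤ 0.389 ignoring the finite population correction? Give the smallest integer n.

908

Without fpc, n₀ = s²/D = 353/0.389 = 907.4550.
Rounding up, n = 908.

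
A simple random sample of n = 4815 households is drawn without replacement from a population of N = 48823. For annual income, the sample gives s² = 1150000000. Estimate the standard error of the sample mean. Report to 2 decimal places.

463.99

Under SRS without replacement, Var(ȳ) = (1 − f)·s²/n with f = n/N = 4815/48823 = 0.09862155.
Var(ȳ) = (1 − 0.09862155)·1150000000/4815 = 0.90137845·238836.97 = 215282.5.
SE(ȳ) = √(215282.5) = 463.99.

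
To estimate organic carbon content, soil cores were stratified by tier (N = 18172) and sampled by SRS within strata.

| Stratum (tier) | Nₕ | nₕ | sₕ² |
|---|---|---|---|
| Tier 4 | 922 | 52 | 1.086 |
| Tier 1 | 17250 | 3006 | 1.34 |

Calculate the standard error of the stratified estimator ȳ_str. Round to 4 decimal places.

0.0196

Var(ȳ_str) = Σₕ Wₕ²(1 − fₕ)sₕ²/nₕ with Wₕ = Nₕ/N, N = 18172.
Tier 4: Wₕ = 0.05073740; term = 0.05073740²·(1 − 0.05639913)·1.086/52 = 5.073074 × 10^-5.
Tier 1: Wₕ = 0.94926260; term = 0.94926260²·(1 − 0.17426087)·1.34/3006 = 3.3168928 × 10^-4.
Sum = 3.8242002 × 10^-4.
SE = √(3.8242002 × 10^-4) = 0.0196.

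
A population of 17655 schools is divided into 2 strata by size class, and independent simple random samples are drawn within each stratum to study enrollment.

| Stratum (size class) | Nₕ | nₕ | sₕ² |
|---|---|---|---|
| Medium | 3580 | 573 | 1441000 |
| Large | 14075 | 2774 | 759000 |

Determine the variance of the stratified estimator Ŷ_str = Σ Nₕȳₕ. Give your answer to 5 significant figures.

7.0594 × 10^10

Var(Ŷ_str) = Σₕ Nₕ²(1 − fₕ)sₕ²/nₕ.
Medium: 3580²·(1 − 573/3580)·1441000/573 = 2.7072341 × 10^10.
Large: 14075²·(1 − 2774/14075)·759000/2774 = 4.3521174 × 10^10.
Sum = 7.0593515 × 10^10.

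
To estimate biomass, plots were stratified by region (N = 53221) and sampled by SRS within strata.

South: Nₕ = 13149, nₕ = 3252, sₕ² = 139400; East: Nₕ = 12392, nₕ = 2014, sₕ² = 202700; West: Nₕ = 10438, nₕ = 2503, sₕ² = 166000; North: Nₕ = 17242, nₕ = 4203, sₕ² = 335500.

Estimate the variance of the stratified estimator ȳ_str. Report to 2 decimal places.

14.81

Var(ȳ_str) = Σₕ Wₕ²(1 − fₕ)sₕ²/nₕ with Wₕ = Nₕ/N, N = 53221.
South: Wₕ = 0.24706413; term = 0.24706413²·(1 − 0.24731919)·139400/3252 = 1.9694387.
East: Wₕ = 0.23284042; term = 0.23284042²·(1 − 0.16252421)·202700/2014 = 4.5696537.
West: Wₕ = 0.19612559; term = 0.19612559²·(1 − 0.23979690)·166000/2503 = 1.9393018.
North: Wₕ = 0.32396986; term = 0.32396986²·(1 − 0.24376522)·335500/4203 = 6.3357641.
Sum = 14.814158.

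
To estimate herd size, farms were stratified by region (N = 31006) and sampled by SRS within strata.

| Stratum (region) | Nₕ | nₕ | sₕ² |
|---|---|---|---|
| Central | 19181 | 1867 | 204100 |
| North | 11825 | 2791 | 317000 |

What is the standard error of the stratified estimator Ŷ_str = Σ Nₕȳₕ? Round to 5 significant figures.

220090

Var(Ŷ_str) = Σₕ Nₕ²(1 − fₕ)sₕ²/nₕ.
Central: 19181²·(1 − 1867/19181)·204100/1867 = 3.6305076 × 10^10.
North: 11825²·(1 − 2791/11825)·317000/2791 = 1.2133348 × 10^10.
Sum = 4.8438424 × 10^10.
SE = √(4.8438424 × 10^10) = 220090.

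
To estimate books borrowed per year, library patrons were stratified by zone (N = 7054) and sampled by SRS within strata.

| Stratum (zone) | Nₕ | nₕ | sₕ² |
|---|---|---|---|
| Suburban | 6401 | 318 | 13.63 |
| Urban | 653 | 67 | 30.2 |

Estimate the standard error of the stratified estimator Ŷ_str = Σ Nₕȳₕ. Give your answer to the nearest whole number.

Var(Ŷ_str) = Σₕ Nₕ²(1 − fₕ)sₕ²/nₕ.
Suburban: 6401²·(1 − 318/6401)·13.63/318 = 1.6689156 × 10^6.
Urban: 653²·(1 − 67/653)·30.2/67 = 172481.67.
Sum = 1.8413973 × 10^6.
SE = √(1.8413973 × 10^6) = 1357.

1357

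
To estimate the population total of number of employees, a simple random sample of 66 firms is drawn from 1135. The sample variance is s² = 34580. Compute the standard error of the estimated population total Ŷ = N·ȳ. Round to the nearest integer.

25213

Var(Ŷ) = N²·Var(ȳ) = N²·(1 − n/N)·s²/n.
f = 66/1135 = 0.05814978; Var(ȳ) = 0.94185022·34580/66 = 493.47243.
Var(Ŷ) = 1135² · 493.47243 = 6.3570352 × 10^8.
SE(Ŷ) = √(6.3570352 × 10^8) = 25213.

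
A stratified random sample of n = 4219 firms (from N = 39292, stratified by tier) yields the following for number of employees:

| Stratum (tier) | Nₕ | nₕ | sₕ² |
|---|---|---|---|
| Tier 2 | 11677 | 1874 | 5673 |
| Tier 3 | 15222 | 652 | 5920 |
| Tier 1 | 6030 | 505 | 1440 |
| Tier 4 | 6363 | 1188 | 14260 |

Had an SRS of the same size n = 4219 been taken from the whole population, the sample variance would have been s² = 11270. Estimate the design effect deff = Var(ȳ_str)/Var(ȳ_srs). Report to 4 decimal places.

Var(ȳ_str) = Σ Wₕ²(1−fₕ)sₕ²/nₕ with Wₕ = Nₕ/39292:
  Tier 2: (11677/39292)²·(1−1874/11677)·5673/1874 = 0.22445289
  Tier 3: (15222/39292)²·(1−652/15222)·5920/652 = 1.3043589
  Tier 1: (6030/39292)²·(1−505/6030)·1440/505 = 0.061533616
  Tier 4: (6363/39292)²·(1−1188/6363)·14260/1188 = 0.25601599
  → Var(ȳ_str) = 1.8463614.
Var(ȳ_srs) = (1 − 4219/39292)·11270/4219 = 2.3844223.
deff = 1.8463614 / 2.3844223 = 0.7743.

0.7743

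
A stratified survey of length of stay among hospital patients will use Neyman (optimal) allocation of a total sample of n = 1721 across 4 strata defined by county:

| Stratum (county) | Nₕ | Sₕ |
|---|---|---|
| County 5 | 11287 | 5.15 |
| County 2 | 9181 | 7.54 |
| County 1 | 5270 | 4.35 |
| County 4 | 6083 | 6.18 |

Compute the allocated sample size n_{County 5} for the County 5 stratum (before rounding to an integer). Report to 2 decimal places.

532.49

Neyman allocation: nₕ = n·NₕSₕ / Σⱼ NⱼSⱼ.
Σ NⱼSⱼ = 11287·5.15 + 9181·7.54 + 5270·4.35 + 6083·6.18 = 187870.23.
n_{County 5} = 1721·11287·5.15 / 187870.23 = 532.49.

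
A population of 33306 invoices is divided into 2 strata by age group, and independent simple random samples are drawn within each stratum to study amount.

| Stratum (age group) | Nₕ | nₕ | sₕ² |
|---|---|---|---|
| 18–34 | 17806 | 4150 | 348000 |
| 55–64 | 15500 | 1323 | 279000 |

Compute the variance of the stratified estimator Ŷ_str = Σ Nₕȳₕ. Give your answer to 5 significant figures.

Var(Ŷ_str) = Σₕ Nₕ²(1 − fₕ)sₕ²/nₕ.
18–34: 17806²·(1 − 4150/17806)·348000/4150 = 2.0390178 × 10^10.
55–64: 15500²·(1 − 1323/15500)·279000/1323 = 4.6340466 × 10^10.
Sum = 6.6730644 × 10^10.

6.6731 × 10^10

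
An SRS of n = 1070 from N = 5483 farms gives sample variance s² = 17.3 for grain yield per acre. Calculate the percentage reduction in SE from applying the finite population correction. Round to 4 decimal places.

10.2865

f = n/N = 1070/5483 = 0.19514864.
SE_no-fpc = √(s²/n) = 0.12715433; SE_fpc = √((1−f)s²/n) = 0.11407461.
Ratio = √(1−f) = 0.89713508. Reduction = 100·(1 − 0.89713508) = 10.2865%.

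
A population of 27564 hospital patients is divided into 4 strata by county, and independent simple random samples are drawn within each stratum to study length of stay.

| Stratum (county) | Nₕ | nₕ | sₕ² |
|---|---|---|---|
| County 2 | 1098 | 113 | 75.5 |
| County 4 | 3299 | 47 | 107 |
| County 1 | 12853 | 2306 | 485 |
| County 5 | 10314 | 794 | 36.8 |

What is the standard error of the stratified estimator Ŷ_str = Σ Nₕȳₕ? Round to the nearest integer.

Var(Ŷ_str) = Σₕ Nₕ²(1 − fₕ)sₕ²/nₕ.
County 2: 1098²·(1 − 113/1098)·75.5/113 = 722615.18.
County 4: 3299²·(1 − 47/3299)·107/47 = 2.4424111 × 10^7.
County 1: 12853²·(1 − 2306/12853)·485/2306 = 2.8511226 × 10^7.
County 5: 10314²·(1 − 794/10314)·36.8/794 = 4.5508382 × 10^6.
Sum = 5.820879 × 10^7.
SE = √(5.820879 × 10^7) = 7629.

7629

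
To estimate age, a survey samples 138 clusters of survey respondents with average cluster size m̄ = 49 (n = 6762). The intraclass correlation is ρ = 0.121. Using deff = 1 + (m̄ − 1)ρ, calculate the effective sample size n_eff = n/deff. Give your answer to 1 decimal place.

993.2

deff = 1 + (49 − 1)·0.121 = 1 + 5.808 = 6.808.
n_eff = 6762 / 6.808 = 993.2.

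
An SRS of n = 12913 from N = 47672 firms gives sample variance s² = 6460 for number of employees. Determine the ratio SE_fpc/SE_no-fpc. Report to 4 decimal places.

0.8539

f = n/N = 12913/47672 = 0.27087179.
SE_no-fpc = √(s²/n) = 0.70729841; SE_fpc = √((1−f)s²/n) = 0.60395507.
Ratio = √(1−f) = 0.85389005.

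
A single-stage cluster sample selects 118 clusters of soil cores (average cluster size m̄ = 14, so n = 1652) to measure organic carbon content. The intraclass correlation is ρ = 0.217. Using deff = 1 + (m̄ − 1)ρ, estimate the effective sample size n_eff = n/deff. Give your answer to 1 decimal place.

432.3

deff = 1 + (14 − 1)·0.217 = 1 + 2.821 = 3.821.
n_eff = 1652 / 3.821 = 432.3.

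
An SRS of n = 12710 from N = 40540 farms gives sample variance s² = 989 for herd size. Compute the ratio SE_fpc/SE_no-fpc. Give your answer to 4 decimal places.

0.8285

f = n/N = 12710/40540 = 0.31351751.
SE_no-fpc = √(s²/n) = 0.27894936; SE_fpc = √((1−f)s²/n) = 0.23112137.
Ratio = √(1−f) = 0.82854239.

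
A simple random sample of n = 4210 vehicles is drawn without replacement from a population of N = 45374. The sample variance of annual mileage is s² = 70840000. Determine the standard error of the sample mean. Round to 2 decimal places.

123.55

Under SRS without replacement, Var(ȳ) = (1 − f)·s²/n with f = n/N = 4210/45374 = 0.09278441.
Var(ȳ) = (1 − 0.09278441)·70840000/4210 = 0.90721559·16826.603 = 15265.357.
SE(ȳ) = √(15265.357) = 123.55.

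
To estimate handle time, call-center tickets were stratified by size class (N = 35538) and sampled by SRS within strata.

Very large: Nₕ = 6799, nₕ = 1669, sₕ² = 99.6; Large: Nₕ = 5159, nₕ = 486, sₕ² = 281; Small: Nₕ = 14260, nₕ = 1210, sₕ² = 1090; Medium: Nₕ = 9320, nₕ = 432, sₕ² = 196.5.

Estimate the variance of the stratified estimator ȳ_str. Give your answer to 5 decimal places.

Var(ȳ_str) = Σₕ Wₕ²(1 − fₕ)sₕ²/nₕ with Wₕ = Nₕ/N, N = 35538.
Very large: Wₕ = 0.19131634; term = 0.19131634²·(1 − 0.24547728)·99.6/1669 = 0.0016480844.
Large: Wₕ = 0.14516855; term = 0.14516855²·(1 − 0.09420430)·281/486 = 0.011036856.
Small: Wₕ = 0.40126062; term = 0.40126062²·(1 − 0.08485273)·1090/1210 = 0.13273492.
Medium: Wₕ = 0.26225449; term = 0.26225449²·(1 − 0.04635193)·196.5/432 = 0.02983409.
Sum = 0.17525395.

0.17525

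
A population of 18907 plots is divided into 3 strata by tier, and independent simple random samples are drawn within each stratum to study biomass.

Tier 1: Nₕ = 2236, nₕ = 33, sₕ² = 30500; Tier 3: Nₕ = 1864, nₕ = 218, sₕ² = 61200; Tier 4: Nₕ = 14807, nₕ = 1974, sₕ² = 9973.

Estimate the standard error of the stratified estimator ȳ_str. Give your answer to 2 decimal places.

4.22

Var(ȳ_str) = Σₕ Wₕ²(1 − fₕ)sₕ²/nₕ with Wₕ = Nₕ/N, N = 18907.
Tier 1: Wₕ = 0.11826308; term = 0.11826308²·(1 − 0.01475850)·30500/33 = 12.735821.
Tier 3: Wₕ = 0.09858782; term = 0.09858782²·(1 − 0.11695279)·61200/218 = 2.4094916.
Tier 4: Wₕ = 0.78314910; term = 0.78314910²·(1 − 0.13331532)·9973/1974 = 2.6855219.
Sum = 17.830835.
SE = √(17.830835) = 4.22.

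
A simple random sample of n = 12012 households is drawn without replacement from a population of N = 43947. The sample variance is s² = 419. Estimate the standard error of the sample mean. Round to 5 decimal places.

0.15921

Under SRS without replacement, Var(ȳ) = (1 − f)·s²/n with f = n/N = 12012/43947 = 0.27332924.
Var(ȳ) = (1 − 0.27332924)·419/12012 = 0.72667076·0.034881785 = 0.025347573.
SE(ȳ) = √(0.025347573) = 0.15921.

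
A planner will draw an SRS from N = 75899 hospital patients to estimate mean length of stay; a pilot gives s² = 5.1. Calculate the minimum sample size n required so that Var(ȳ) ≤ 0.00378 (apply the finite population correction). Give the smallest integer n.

1326

Without fpc, n₀ = s²/D = 5.1/0.00378 = 1349.2063.
With fpc, (1 − n/N)·s²/n ≤ D requires n ≥ n₀/(1 + n₀/N) = 1349.2063/(1 + 1349.2063/75899) = 1325.6413.
Rounding up, n = 1326.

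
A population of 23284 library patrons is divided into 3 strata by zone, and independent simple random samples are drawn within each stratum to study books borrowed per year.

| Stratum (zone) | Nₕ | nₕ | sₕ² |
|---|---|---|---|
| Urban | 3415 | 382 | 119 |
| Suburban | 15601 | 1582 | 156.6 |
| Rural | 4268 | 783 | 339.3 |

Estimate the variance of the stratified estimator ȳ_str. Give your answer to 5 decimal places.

Var(ȳ_str) = Σₕ Wₕ²(1 − fₕ)sₕ²/nₕ with Wₕ = Nₕ/N, N = 23284.
Urban: Wₕ = 0.14666724; term = 0.14666724²·(1 − 0.11185944)·119/382 = 0.0059515699.
Suburban: Wₕ = 0.67003092; term = 0.67003092²·(1 − 0.10140376)·156.6/1582 = 0.039933702.
Rural: Wₕ = 0.18330184; term = 0.18330184²·(1 − 0.18345829)·339.3/783 = 0.011888693.
Sum = 0.057773965.

0.05777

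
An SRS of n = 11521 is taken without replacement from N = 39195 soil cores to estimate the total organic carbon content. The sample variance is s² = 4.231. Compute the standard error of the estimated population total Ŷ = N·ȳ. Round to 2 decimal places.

Var(Ŷ) = N²·Var(ȳ) = N²·(1 − n/N)·s²/n.
f = 11521/39195 = 0.29394055; Var(ȳ) = 0.70605945·4.231/11521 = 2.5929498 × 10^-4.
Var(Ŷ) = 39195² · (2.5929498 × 10^-4) = 398341.4.
SE(Ŷ) = √(398341.4) = 631.14.

631.14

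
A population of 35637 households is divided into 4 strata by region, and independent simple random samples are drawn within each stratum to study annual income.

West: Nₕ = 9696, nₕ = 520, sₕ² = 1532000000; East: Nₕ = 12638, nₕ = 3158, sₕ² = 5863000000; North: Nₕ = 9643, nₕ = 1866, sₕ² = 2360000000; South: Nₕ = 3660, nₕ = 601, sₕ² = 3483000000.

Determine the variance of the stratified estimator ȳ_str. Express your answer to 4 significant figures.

Var(ȳ_str) = Σₕ Wₕ²(1 − fₕ)sₕ²/nₕ with Wₕ = Nₕ/N, N = 35637.
West: Wₕ = 0.27207677; term = 0.27207677²·(1 − 0.05363036)·1532000000/520 = 206394.99.
East: Wₕ = 0.35463142; term = 0.35463142²·(1 − 0.24988131)·5863000000/3158 = 175142.76.
North: Wₕ = 0.27058956; term = 0.27058956²·(1 − 0.19350824)·2360000000/1866 = 74683.103.
South: Wₕ = 0.10270225; term = 0.10270225²·(1 − 0.16420765)·3483000000/601 = 51090.163.
Sum = 507311.02.

507300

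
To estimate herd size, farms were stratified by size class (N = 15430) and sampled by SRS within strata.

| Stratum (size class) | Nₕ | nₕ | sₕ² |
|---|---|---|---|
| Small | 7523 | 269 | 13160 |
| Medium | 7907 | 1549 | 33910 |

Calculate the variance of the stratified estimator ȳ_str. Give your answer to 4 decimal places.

Var(ȳ_str) = Σₕ Wₕ²(1 − fₕ)sₕ²/nₕ with Wₕ = Nₕ/N, N = 15430.
Small: Wₕ = 0.48755671; term = 0.48755671²·(1 − 0.03575701)·13160/269 = 11.213479.
Medium: Wₕ = 0.51244329; term = 0.51244329²·(1 − 0.19590236)·33910/1549 = 4.6224985.
Sum = 15.835978.

15.8360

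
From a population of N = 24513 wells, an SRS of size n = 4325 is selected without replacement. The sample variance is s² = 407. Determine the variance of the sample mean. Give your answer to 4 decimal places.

0.0775

Under SRS without replacement, Var(ȳ) = (1 − f)·s²/n with f = n/N = 4325/24513 = 0.17643699.
Var(ȳ) = (1 − 0.17643699)·407/4325 = 0.82356301·0.094104046 = 0.077500611.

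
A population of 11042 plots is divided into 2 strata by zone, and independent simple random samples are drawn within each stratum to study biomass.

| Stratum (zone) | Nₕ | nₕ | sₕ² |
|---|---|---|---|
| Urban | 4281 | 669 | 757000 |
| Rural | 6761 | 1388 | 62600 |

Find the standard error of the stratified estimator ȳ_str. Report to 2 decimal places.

Var(ȳ_str) = Σₕ Wₕ²(1 − fₕ)sₕ²/nₕ with Wₕ = Nₕ/N, N = 11042.
Urban: Wₕ = 0.38770150; term = 0.38770150²·(1 − 0.15627190)·757000/669 = 143.50507.
Rural: Wₕ = 0.61229850; term = 0.61229850²·(1 − 0.20529507)·62600/1388 = 13.437459.
Sum = 156.94253.
SE = √(156.94253) = 12.53.

12.53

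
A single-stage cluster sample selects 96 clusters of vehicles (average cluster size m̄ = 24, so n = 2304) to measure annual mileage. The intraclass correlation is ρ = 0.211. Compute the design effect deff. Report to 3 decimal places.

deff = 1 + (24 − 1)·0.211 = 1 + 4.853 = 5.853.

5.853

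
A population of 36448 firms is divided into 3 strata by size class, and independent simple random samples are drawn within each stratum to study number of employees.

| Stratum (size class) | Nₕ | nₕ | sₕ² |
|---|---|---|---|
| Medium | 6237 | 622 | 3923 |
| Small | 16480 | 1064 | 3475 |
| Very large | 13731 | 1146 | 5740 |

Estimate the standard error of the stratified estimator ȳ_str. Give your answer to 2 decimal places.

Var(ȳ_str) = Σₕ Wₕ²(1 − fₕ)sₕ²/nₕ with Wₕ = Nₕ/N, N = 36448.
Medium: Wₕ = 0.17112050; term = 0.17112050²·(1 − 0.09972743)·3923/622 = 0.16626699.
Small: Wₕ = 0.45215101; term = 0.45215101²·(1 − 0.06456311)·3475/1064 = 0.62458951.
Very large: Wₕ = 0.37672849; term = 0.37672849²·(1 − 0.08346078)·5740/1146 = 0.65153126.
Sum = 1.4423878.
SE = √(1.4423878) = 1.20.

1.20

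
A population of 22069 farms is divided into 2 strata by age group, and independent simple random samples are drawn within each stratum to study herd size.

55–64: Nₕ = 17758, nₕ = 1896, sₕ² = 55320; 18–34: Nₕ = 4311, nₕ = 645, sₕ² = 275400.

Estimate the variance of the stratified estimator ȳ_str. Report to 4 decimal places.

Var(ȳ_str) = Σₕ Wₕ²(1 − fₕ)sₕ²/nₕ with Wₕ = Nₕ/N, N = 22069.
55–64: Wₕ = 0.80465812; term = 0.80465812²·(1 − 0.10676878)·55320/1896 = 16.874485.
18–34: Wₕ = 0.19534188; term = 0.19534188²·(1 − 0.14961726)·275400/645 = 13.855091.
Sum = 30.729576.

30.7296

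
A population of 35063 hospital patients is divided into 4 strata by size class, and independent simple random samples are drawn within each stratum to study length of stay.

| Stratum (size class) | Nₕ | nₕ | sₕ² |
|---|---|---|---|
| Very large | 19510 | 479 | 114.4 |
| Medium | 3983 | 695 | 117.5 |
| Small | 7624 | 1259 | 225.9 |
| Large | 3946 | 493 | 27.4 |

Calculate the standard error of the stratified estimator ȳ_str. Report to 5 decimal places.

0.28571

Var(ȳ_str) = Σₕ Wₕ²(1 − fₕ)sₕ²/nₕ with Wₕ = Nₕ/N, N = 35063.
Very large: Wₕ = 0.55642700; term = 0.55642700²·(1 − 0.02455151)·114.4/479 = 0.072129222.
Medium: Wₕ = 0.11359553; term = 0.11359553²·(1 − 0.17449159)·117.5/695 = 0.0018009308.
Small: Wₕ = 0.21743718; term = 0.21743718²·(1 − 0.16513641)·225.9/1259 = 0.0070822891.
Large: Wₕ = 0.11254028; term = 0.11254028²·(1 − 0.12493664)·27.4/493 = 6.1596943 × 10^-4.
Sum = 0.081628411.
SE = √(0.081628411) = 0.28571.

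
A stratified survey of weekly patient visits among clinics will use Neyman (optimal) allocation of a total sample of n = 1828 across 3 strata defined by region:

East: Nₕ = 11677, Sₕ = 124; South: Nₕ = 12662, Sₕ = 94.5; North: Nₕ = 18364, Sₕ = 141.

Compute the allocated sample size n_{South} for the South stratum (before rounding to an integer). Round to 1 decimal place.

417.9

Neyman allocation: nₕ = n·NₕSₕ / Σⱼ NⱼSⱼ.
Σ NⱼSⱼ = 11677·124 + 12662·94.5 + 18364·141 = 5.233831 × 10^6.
n_{South} = 1828·12662·94.5 / (5.233831 × 10^6) = 417.9.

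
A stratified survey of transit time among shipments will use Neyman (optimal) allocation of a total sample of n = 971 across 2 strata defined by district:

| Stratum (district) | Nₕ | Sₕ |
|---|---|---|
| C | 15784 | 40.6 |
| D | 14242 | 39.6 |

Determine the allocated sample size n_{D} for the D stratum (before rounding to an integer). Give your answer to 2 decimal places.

454.53

Neyman allocation: nₕ = n·NₕSₕ / Σⱼ NⱼSⱼ.
Σ NⱼSⱼ = 15784·40.6 + 14242·39.6 = 1.2048136 × 10^6.
n_{D} = 971·14242·39.6 / (1.2048136 × 10^6) = 454.53.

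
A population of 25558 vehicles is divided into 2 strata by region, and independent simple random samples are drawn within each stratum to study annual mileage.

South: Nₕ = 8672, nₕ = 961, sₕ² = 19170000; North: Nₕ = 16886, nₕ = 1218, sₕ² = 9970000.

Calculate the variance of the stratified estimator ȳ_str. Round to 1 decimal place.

5357.5

Var(ȳ_str) = Σₕ Wₕ²(1 − fₕ)sₕ²/nₕ with Wₕ = Nₕ/N, N = 25558.
South: Wₕ = 0.33930668; term = 0.33930668²·(1 − 0.11081642)·19170000/961 = 2042.0904.
North: Wₕ = 0.66069332; term = 0.66069332²·(1 − 0.07213076)·9970000/1218 = 3315.389.
Sum = 5357.4794.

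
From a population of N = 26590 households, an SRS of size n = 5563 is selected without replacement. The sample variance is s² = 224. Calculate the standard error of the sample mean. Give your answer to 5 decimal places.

0.17844

Under SRS without replacement, Var(ȳ) = (1 − f)·s²/n with f = n/N = 5563/26590 = 0.20921399.
Var(ȳ) = (1 − 0.20921399)·224/5563 = 0.79078601·0.040266044 = 0.031841824.
SE(ȳ) = √(0.031841824) = 0.17844.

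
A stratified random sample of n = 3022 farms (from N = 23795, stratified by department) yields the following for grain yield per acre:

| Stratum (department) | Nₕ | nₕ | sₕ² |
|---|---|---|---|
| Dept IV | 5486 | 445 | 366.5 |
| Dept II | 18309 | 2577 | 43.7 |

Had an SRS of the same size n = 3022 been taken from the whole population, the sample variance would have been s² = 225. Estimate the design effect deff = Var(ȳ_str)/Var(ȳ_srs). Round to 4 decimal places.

0.7516

Var(ȳ_str) = Σ Wₕ²(1−fₕ)sₕ²/nₕ with Wₕ = Nₕ/23795:
  Dept IV: (5486/23795)²·(1−445/5486)·366.5/445 = 0.04022676
  Dept II: (18309/23795)²·(1−2577/18309)·43.7/2577 = 0.0086266894
  → Var(ȳ_str) = 0.048853449.
Var(ȳ_srs) = (1 − 3022/23795)·225/3022 = 0.064998236.
deff = 0.048853449 / 0.064998236 = 0.7516.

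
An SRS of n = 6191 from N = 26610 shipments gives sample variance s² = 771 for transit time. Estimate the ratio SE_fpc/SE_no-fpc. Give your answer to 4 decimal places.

f = n/N = 6191/26610 = 0.23265690.
SE_no-fpc = √(s²/n) = 0.35289604; SE_fpc = √((1−f)s²/n) = 0.30913031.
Ratio = √(1−f) = 0.87598122.

0.8760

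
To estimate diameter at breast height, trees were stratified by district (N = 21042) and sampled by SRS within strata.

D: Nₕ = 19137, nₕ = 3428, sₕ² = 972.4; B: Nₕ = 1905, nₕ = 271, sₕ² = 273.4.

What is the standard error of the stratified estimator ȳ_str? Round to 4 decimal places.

0.4469

Var(ȳ_str) = Σₕ Wₕ²(1 − fₕ)sₕ²/nₕ with Wₕ = Nₕ/N, N = 21042.
D: Wₕ = 0.90946678; term = 0.90946678²·(1 − 0.17912944)·972.4/3428 = 0.19259832.
B: Wₕ = 0.09053322; term = 0.09053322²·(1 − 0.14225722)·273.4/271 = 0.0070925469.
Sum = 0.19969087.
SE = √(0.19969087) = 0.4469.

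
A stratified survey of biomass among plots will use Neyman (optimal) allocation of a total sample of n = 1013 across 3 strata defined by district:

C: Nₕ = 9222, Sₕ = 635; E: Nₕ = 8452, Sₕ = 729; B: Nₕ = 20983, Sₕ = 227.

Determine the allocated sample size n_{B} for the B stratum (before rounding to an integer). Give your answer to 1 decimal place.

Neyman allocation: nₕ = n·NₕSₕ / Σⱼ NⱼSⱼ.
Σ NⱼSⱼ = 9222·635 + 8452·729 + 20983·227 = 1.6780619 × 10^7.
n_{B} = 1013·20983·227 / (1.6780619 × 10^7) = 287.5.

287.5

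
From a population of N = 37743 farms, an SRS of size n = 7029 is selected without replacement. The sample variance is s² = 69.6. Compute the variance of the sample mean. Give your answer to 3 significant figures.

0.00806

Under SRS without replacement, Var(ȳ) = (1 − f)·s²/n with f = n/N = 7029/37743 = 0.18623321.
Var(ȳ) = (1 − 0.18623321)·69.6/7029 = 0.81376679·0.0099018353 = 0.0080577847.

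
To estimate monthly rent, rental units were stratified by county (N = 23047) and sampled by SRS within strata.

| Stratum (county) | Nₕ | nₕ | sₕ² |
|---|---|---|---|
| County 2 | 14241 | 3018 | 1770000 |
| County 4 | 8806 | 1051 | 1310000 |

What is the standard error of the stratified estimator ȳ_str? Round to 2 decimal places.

18.35

Var(ȳ_str) = Σₕ Wₕ²(1 − fₕ)sₕ²/nₕ with Wₕ = Nₕ/N, N = 23047.
County 2: Wₕ = 0.61791122; term = 0.61791122²·(1 − 0.21192332)·1770000/3018 = 176.47154.
County 4: Wₕ = 0.38208878; term = 0.38208878²·(1 − 0.11935044)·1310000/1051 = 160.25082.
Sum = 336.72236.
SE = √(336.72236) = 18.35.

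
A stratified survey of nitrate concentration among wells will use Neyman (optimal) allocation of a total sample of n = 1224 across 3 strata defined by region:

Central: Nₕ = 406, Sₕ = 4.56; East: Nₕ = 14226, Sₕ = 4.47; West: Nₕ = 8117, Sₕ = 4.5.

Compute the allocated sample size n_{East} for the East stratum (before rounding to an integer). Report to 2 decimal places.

Neyman allocation: nₕ = n·NₕSₕ / Σⱼ NⱼSⱼ.
Σ NⱼSⱼ = 406·4.56 + 14226·4.47 + 8117·4.5 = 101968.08.
n_{East} = 1224·14226·4.47 / 101968.08 = 763.32.

763.32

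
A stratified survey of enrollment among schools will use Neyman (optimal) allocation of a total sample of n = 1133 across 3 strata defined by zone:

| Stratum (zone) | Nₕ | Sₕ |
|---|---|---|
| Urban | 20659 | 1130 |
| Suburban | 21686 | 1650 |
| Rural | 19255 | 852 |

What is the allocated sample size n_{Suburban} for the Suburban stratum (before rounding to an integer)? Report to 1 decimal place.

536.7

Neyman allocation: nₕ = n·NₕSₕ / Σⱼ NⱼSⱼ.
Σ NⱼSⱼ = 20659·1130 + 21686·1650 + 19255·852 = 7.553183 × 10^7.
n_{Suburban} = 1133·21686·1650 / (7.553183 × 10^7) = 536.7.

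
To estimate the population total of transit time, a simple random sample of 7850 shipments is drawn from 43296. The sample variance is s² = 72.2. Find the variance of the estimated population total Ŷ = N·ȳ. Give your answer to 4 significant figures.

Var(Ŷ) = N²·Var(ȳ) = N²·(1 − n/N)·s²/n.
f = 7850/43296 = 0.18131005; Var(ȳ) = 0.81868995·72.2/7850 = 0.0075298617.
Var(Ŷ) = 43296² · 0.0075298617 = 1.4115054 × 10^7.

1.412 × 10^7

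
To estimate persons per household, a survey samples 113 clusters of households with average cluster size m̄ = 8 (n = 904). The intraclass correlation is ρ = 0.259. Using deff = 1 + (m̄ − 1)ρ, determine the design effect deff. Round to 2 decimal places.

2.81

deff = 1 + (8 − 1)·0.259 = 1 + 1.813 = 2.813.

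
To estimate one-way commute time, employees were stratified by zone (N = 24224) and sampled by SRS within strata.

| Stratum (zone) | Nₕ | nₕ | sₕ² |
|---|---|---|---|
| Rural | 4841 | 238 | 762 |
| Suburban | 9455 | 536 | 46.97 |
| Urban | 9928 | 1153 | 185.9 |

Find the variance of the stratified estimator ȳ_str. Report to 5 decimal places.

Var(ȳ_str) = Σₕ Wₕ²(1 − fₕ)sₕ²/nₕ with Wₕ = Nₕ/N, N = 24224.
Rural: Wₕ = 0.19984313; term = 0.19984313²·(1 − 0.04916340)·762/238 = 0.12158006.
Suburban: Wₕ = 0.39031539; term = 0.39031539²·(1 − 0.05668958)·46.97/536 = 0.012593364.
Urban: Wₕ = 0.40984148; term = 0.40984148²·(1 − 0.11613618)·185.9/1153 = 0.023936864.
Sum = 0.15811029.

0.15811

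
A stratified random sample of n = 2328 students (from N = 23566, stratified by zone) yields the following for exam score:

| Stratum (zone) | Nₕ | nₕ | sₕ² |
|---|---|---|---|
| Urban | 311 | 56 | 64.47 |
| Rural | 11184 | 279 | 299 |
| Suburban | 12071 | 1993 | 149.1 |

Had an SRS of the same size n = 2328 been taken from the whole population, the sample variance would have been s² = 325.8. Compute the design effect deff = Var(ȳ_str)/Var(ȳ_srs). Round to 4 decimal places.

1.9973

Var(ȳ_str) = Σ Wₕ²(1−fₕ)sₕ²/nₕ with Wₕ = Nₕ/23566:
  Urban: (311/23566)²·(1−56/311)·64.47/56 = 1.6439873 × 10^-4
  Rural: (11184/23566)²·(1−279/11184)·299/279 = 0.23535209
  Suburban: (12071/23566)²·(1−1993/12071)·149.1/1993 = 0.016387632
  → Var(ȳ_str) = 0.25190412.
Var(ȳ_srs) = (1 − 2328/23566)·325.8/2328 = 0.12612345.
deff = 0.25190412 / 0.12612345 = 1.9973.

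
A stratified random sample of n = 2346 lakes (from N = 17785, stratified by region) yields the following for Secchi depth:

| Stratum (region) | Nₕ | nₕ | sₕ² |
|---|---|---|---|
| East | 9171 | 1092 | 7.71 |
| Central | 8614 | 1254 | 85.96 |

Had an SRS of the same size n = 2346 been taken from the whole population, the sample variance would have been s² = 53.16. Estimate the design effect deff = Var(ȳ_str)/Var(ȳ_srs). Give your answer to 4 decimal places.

0.7826

Var(ȳ_str) = Σ Wₕ²(1−fₕ)sₕ²/nₕ with Wₕ = Nₕ/17785:
  East: (9171/17785)²·(1−1092/9171)·7.71/1092 = 0.0016538583
  Central: (8614/17785)²·(1−1254/8614)·85.96/1254 = 0.013739591
  → Var(ȳ_str) = 0.015393449.
Var(ȳ_srs) = (1 − 2346/17785)·53.16/2346 = 0.019670811.
deff = 0.015393449 / 0.019670811 = 0.7826.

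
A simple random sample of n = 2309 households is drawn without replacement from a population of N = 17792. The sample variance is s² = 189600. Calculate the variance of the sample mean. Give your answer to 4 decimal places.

71.4570

Under SRS without replacement, Var(ȳ) = (1 − f)·s²/n with f = n/N = 2309/17792 = 0.12977743.
Var(ȳ) = (1 − 0.12977743)·189600/2309 = 0.87022257·82.113469 = 71.456994.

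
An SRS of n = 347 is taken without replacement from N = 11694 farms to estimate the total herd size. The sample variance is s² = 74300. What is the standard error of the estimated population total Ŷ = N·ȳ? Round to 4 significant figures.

168600

Var(Ŷ) = N²·Var(ȳ) = N²·(1 − n/N)·s²/n.
f = 347/11694 = 0.02967334; Var(ȳ) = 0.97032666·74300/347 = 207.76735.
Var(Ŷ) = 11694² · 207.76735 = 2.8412109 × 10^10.
SE(Ŷ) = √(2.8412109 × 10^10) = 168600.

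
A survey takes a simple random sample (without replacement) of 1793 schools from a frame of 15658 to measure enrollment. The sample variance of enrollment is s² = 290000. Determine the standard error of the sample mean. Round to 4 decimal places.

Under SRS without replacement, Var(ȳ) = (1 − f)·s²/n with f = n/N = 1793/15658 = 0.11451015.
Var(ȳ) = (1 − 0.11451015)·290000/1793 = 0.88548985·161.7401 = 143.21922.
SE(ȳ) = √(143.21922) = 11.9674.

11.9674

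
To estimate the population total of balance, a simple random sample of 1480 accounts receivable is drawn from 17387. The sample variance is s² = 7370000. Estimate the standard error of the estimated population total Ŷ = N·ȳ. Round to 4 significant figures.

1.174 × 10^6

Var(Ŷ) = N²·Var(ȳ) = N²·(1 − n/N)·s²/n.
f = 1480/17387 = 0.08512107; Var(ȳ) = 0.91487893·7370000/1480 = 4555.8498.
Var(Ŷ) = 17387² · 4555.8498 = 1.3772688 × 10^12.
SE(Ŷ) = √(1.3772688 × 10^12) = 1.174 × 10^6.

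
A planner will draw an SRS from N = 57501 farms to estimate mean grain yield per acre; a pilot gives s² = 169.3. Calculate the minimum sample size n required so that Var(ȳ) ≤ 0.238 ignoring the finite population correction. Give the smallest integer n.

712

Without fpc, n₀ = s²/D = 169.3/0.238 = 711.3445.
Rounding up, n = 712.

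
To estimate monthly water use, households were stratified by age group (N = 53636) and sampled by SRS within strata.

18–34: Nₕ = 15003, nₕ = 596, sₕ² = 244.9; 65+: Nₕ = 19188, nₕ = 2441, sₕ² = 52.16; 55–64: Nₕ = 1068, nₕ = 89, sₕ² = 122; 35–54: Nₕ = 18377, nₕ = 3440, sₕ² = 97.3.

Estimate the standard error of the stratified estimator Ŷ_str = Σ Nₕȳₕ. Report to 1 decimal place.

10241.1

Var(Ŷ_str) = Σₕ Nₕ²(1 − fₕ)sₕ²/nₕ.
18–34: 15003²·(1 − 596/15003)·244.9/596 = 8.881661 × 10^7.
65+: 19188²·(1 − 2441/19188)·52.16/2441 = 6.8665175 × 10^6.
55–64: 1068²·(1 − 89/1068)·122/89 = 1.433256 × 10^6.
35–54: 18377²·(1 − 3440/18377)·97.3/3440 = 7.7641228 × 10^6.
Sum = 1.0488051 × 10^8.
SE = √(1.0488051 × 10^8) = 10241.1.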